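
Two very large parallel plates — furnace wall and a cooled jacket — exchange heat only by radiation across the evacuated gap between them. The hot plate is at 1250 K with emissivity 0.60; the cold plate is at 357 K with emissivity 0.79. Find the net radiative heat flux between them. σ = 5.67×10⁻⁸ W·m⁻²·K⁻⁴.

For two infinite grey parallel plates, q = σ(T₁⁴ − T₂⁴)/(1/ε₁ + 1/ε₂ − 1).
T₁⁴ − T₂⁴ = 2.441×10¹² − 1.624×10¹⁰ = 2.425×10¹² K⁴.
1/ε₁ + 1/ε₂ − 1 = 1.667 + 1.266 − 1 = 1.932.
q = 5.67×10⁻⁸ × 2.425×10¹² / 1.932.

q ≈ 71200 W/m²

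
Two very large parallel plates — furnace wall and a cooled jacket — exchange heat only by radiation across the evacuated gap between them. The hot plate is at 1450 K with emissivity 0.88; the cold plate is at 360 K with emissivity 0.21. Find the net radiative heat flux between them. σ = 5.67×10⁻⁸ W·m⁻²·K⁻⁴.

For two infinite grey parallel plates, q = σ(T₁⁴ − T₂⁴)/(1/ε₁ + 1/ε₂ − 1).
T₁⁴ − T₂⁴ = 4.421×10¹² − 1.680×10¹⁰ = 4.404×10¹² K⁴.
1/ε₁ + 1/ε₂ − 1 = 1.136 + 4.762 − 1 = 4.898.
q = 5.67×10⁻⁸ × 4.404×10¹² / 4.898.

q ≈ 51000 W/m²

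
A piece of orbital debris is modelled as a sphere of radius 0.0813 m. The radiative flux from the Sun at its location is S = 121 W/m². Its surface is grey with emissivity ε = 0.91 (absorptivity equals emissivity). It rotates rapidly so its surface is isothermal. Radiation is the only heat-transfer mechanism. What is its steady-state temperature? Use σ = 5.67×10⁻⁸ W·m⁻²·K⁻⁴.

T ≈ 152 K

At equilibrium, absorbed power = emitted power.
Absorbing cross-section = πr² = 0.02076 m²; emitting surface = 4πr² = 0.08306 m² (ratio 4).
εS·A_cross = εσ·A_surf·T⁴  ⇒  T⁴ = S/(4σ)   (ε cancels).
T⁴ = 121/(4·5.67×10⁻⁸) = 5.335×10⁸ K⁴.
T = (5.335×10⁸)^(1/4).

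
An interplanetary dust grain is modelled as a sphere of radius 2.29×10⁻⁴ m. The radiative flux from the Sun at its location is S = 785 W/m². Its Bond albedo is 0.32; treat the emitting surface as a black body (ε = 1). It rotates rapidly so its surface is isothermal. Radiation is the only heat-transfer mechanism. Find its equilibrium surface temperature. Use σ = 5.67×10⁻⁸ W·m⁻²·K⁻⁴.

At equilibrium, absorbed power = emitted power.
Absorbing cross-section = πr² = 1.647×10⁻⁷ m²; emitting surface = 4πr² = 6.590×10⁻⁷ m² (ratio 4).
(1−a)S·A_cross = εσ·A_surf·T⁴  ⇒  T⁴ = (1−a)S/(4σ).
T⁴ = 0.680·785/(4·5.67×10⁻⁸) = 2.354×10⁹ K⁴.
T = (2.354×10⁹)^(1/4).

T ≈ 220 K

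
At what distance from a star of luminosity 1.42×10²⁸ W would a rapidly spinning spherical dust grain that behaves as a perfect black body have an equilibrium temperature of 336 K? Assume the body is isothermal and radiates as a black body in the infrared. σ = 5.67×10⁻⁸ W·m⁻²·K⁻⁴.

d ≈ 6.25×10¹¹ m

For an isothermal black-emitting sphere, (1−a)S·πr² = σ·4πr²·T⁴ ⇒ S = 4σT⁴/(1−a).
S = 4·5.67×10⁻⁸·(336)⁴/1.00 = 2891 W/m².
Flux falls as S = L/(4πd²), so d = √(L/(4πS)) = √(1.42×10²⁸/(4π·2891)).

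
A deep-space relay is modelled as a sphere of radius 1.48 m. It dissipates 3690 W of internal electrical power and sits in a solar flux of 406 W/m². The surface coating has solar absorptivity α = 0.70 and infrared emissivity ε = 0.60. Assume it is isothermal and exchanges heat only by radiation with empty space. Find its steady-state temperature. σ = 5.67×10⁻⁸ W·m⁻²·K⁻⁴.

At steady state, absorbed solar power + internal power = radiated power.
Absorbed: α·S·A_cross = 0.70·406·6.881 = 1956 W (cross-section πr²).
Total input = 1956 + 3690 = 5646 W.
Radiated: εσ·A_surf·T⁴ with A_surf = 4πr² = 27.53 m².
T⁴ = 5646/(0.60·5.67×10⁻⁸·27.53) = 6.029×10⁹ K⁴.

T ≈ 279 K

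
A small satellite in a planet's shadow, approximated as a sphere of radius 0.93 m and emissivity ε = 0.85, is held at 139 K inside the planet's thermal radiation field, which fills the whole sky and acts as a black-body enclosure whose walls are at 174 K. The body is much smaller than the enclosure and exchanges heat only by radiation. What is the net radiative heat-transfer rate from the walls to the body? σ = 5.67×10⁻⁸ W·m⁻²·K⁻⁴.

P_net ≈ 285 W

For a small grey body in a large enclosure: P_net = εσA(T_body⁴ − T_wall⁴).
A = 4πr² = 10.87 m²; T_body⁴ − T_wall⁴ = 3.733×10⁸ − 9.166×10⁸ = -5.433×10⁸ K⁴.
|P_net| = 0.85·5.67×10⁻⁸·10.87·5.433×10⁸.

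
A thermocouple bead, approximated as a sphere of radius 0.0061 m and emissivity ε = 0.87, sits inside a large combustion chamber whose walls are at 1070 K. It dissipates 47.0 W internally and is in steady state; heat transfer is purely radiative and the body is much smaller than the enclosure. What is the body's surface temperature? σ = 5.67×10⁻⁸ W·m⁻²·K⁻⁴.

T ≈ 1350 K

For a small grey body in a large enclosure, net radiated power = εσA(T⁴ − T_w⁴).
Steady state: P = εσA(T⁴ − T_w⁴) with A = 4πr² = 4.676×10⁻⁴ m².
T⁴ = P/(εσA) + T_w⁴ = 47.0/(0.87·5.67×10⁻⁸·4.676×10⁻⁴) + (1070)⁴
    = 2.038×10¹² + 1.311×10¹² = 3.348×10¹² K⁴.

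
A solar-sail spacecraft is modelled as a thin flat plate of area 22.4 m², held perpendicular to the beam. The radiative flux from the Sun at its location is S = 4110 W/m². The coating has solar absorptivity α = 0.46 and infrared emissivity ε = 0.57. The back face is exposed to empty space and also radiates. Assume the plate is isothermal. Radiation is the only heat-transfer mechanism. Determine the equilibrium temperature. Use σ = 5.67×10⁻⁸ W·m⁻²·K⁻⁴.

At equilibrium, absorbed power = emitted power.
Absorbing cross-section = A = 22.40 m²; emitting surface = 2A = 44.80 m² (ratio 2).
αS·A_cross = εσ·A_surf·T⁴  ⇒  T⁴ = αS/(ε·2σ).
T⁴ = 0.460·4110/(0.57·2·5.67×10⁻⁸) = 2.925×10¹⁰ K⁴.
T = (2.925×10¹⁰)^(1/4).

T ≈ 414 K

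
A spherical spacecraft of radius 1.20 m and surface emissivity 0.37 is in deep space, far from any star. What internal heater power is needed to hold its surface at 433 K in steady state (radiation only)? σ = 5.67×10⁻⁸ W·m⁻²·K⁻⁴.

P = εσ·4πr²·T⁴.
4πr² = 18.10 m²; T⁴ = 3.515×10¹⁰ K⁴.
P = 0.37·5.67×10⁻⁸·18.10·3.515×10¹⁰.

P ≈ 13300 W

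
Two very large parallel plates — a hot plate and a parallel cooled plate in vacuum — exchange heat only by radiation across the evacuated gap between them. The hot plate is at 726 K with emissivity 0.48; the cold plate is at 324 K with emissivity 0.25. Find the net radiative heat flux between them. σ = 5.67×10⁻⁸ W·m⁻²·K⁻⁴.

For two infinite grey parallel plates, q = σ(T₁⁴ − T₂⁴)/(1/ε₁ + 1/ε₂ − 1).
T₁⁴ − T₂⁴ = 2.778×10¹¹ − 1.102×10¹⁰ = 2.668×10¹¹ K⁴.
1/ε₁ + 1/ε₂ − 1 = 2.083 + 4.000 − 1 = 5.083.
q = 5.67×10⁻⁸ × 2.668×10¹¹ / 5.083.

q ≈ 2980 W/m²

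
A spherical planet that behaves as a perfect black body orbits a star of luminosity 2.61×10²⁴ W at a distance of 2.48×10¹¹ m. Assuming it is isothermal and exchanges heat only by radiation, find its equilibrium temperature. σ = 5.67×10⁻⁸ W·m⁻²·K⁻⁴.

First find the stellar flux at distance d: S = L/(4πd²) = 2.61×10²⁴/(4π·(2.48×10¹¹)²) = 3.377 W/m².
For an isothermal sphere, absorbed (1−a)S·πr² = emitted σ·4πr²·T⁴, so T⁴ = (1−a)S/(4σ).
T⁴ = 1.00·3.377/(4·5.67×10⁻⁸) = 1.489×10⁷ K⁴.

T ≈ 62.1 K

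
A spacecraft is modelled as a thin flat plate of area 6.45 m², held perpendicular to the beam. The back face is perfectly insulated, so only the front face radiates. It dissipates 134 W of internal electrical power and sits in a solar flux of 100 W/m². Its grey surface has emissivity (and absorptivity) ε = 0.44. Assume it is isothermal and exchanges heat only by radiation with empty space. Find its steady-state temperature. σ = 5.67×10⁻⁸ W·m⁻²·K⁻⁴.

At steady state, absorbed solar power + internal power = radiated power.
Absorbed: α·S·A_cross = 0.44·100·6.450 = 283.8 W (cross-section A).
Total input = 283.8 + 134 = 417.8 W.
Radiated: εσ·A_surf·T⁴ with A_surf = A = 6.450 m².
T⁴ = 417.8/(0.44·5.67×10⁻⁸·6.450) = 2.596×10⁹ K⁴.

T ≈ 226 K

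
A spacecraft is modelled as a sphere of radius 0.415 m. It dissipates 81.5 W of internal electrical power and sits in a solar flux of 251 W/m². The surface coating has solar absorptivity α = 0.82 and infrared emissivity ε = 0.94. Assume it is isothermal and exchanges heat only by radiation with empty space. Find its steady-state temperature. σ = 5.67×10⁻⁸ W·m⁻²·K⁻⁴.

At steady state, absorbed solar power + internal power = radiated power.
Absorbed: α·S·A_cross = 0.82·251·0.5411 = 111.4 W (cross-section πr²).
Total input = 111.4 + 81.5 = 192.9 W.
Radiated: εσ·A_surf·T⁴ with A_surf = 4πr² = 2.164 m².
T⁴ = 192.9/(0.94·5.67×10⁻⁸·2.164) = 1.672×10⁹ K⁴.

T ≈ 202 K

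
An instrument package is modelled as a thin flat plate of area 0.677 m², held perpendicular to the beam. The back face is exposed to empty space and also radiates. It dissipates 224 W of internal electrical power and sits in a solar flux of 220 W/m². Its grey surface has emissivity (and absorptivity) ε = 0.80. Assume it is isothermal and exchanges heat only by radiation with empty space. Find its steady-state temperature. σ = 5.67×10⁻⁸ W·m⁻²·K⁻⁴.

At steady state, absorbed solar power + internal power = radiated power.
Absorbed: α·S·A_cross = 0.80·220·0.6770 = 119.2 W (cross-section A).
Total input = 119.2 + 224 = 343.2 W.
Radiated: εσ·A_surf·T⁴ with A_surf = 2A = 1.354 m².
T⁴ = 343.2/(0.80·5.67×10⁻⁸·1.354) = 5.587×10⁹ K⁴.

T ≈ 273 K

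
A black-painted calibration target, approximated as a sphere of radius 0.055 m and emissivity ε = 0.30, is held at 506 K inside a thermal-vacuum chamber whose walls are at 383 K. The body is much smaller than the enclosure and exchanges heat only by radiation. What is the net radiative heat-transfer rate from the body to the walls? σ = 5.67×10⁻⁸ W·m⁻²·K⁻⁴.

For a small grey body in a large enclosure: P_net = εσA(T_body⁴ − T_wall⁴).
A = 4πr² = 0.03801 m²; T_body⁴ − T_wall⁴ = 6.555×10¹⁰ − 2.152×10¹⁰ = 4.404×10¹⁰ K⁴.
|P_net| = 0.30·5.67×10⁻⁸·0.03801·4.404×10¹⁰.

P_net ≈ 28.5 W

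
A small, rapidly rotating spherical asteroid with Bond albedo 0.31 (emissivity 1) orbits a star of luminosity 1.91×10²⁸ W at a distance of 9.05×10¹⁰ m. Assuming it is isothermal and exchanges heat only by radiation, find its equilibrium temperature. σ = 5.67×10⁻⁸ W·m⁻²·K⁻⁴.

First find the stellar flux at distance d: S = L/(4πd²) = 1.91×10²⁸/(4π·(9.05×10¹⁰)²) = 1.856×10⁵ W/m².
For an isothermal sphere, absorbed (1−a)S·πr² = emitted σ·4πr²·T⁴, so T⁴ = (1−a)S/(4σ).
T⁴ = 0.690·1.856×10⁵/(4·5.67×10⁻⁸) = 5.646×10¹¹ K⁴.

T ≈ 867 K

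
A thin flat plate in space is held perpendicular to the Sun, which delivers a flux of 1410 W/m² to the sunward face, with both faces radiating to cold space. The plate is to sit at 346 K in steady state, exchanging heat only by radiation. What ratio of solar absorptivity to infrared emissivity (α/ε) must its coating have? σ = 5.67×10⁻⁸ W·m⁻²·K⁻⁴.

Balance: αS·A = εσ·2A·T⁴ ⇒ α/ε = 2σT⁴/S.
α/ε = 2·5.67×10⁻⁸·(346)⁴/1410 = 2·5.67×10⁻⁸·1.433×10¹⁰/1410.

α/ε ≈ 1.15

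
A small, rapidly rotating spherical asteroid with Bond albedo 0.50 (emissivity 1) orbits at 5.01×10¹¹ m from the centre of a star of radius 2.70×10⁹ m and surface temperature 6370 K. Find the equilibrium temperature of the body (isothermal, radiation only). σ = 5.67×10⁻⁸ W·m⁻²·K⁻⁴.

T ≈ 278 K

The star's surface emits σT_*⁴; at distance d the flux is S = σT_*⁴(R_*/d)².
S = 5.67×10⁻⁸·(6370)⁴·(2.70×10⁹/5.01×10¹¹)² = 2711 W/m².
For an isothermal sphere T⁴ = (1−a)S/(4σ) = 5.978×10⁹ K⁴.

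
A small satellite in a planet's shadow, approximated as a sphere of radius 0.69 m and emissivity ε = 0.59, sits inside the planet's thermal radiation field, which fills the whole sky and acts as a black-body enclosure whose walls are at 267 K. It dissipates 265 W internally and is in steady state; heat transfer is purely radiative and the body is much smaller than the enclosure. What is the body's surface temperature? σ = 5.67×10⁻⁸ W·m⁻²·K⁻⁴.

For a small grey body in a large enclosure, net radiated power = εσA(T⁴ − T_w⁴).
Steady state: P = εσA(T⁴ − T_w⁴) with A = 4πr² = 5.983 m².
T⁴ = P/(εσA) + T_w⁴ = 265/(0.59·5.67×10⁻⁸·5.983) + (267)⁴
    = 1.324×10⁹ + 5.082×10⁹ = 6.406×10⁹ K⁴.

T ≈ 283 K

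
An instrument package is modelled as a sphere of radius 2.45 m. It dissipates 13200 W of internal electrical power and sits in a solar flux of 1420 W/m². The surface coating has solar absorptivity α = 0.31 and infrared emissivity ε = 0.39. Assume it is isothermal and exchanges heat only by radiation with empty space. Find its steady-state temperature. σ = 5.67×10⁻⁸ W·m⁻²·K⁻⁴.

At steady state, absorbed solar power + internal power = radiated power.
Absorbed: α·S·A_cross = 0.31·1420·18.86 = 8301 W (cross-section πr²).
Total input = 8301 + 13200 = 21500 W.
Radiated: εσ·A_surf·T⁴ with A_surf = 4πr² = 75.43 m².
T⁴ = 21500/(0.39·5.67×10⁻⁸·75.43) = 1.289×10¹⁰ K⁴.

T ≈ 337 K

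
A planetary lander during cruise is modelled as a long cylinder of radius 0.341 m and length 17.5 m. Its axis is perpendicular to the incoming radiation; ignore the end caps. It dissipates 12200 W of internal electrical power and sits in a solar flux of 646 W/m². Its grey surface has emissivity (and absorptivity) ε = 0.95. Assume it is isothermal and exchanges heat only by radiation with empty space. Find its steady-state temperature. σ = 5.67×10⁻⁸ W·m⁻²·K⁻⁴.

T ≈ 314 K

At steady state, absorbed solar power + internal power = radiated power.
Absorbed: α·S·A_cross = 0.95·646·11.94 = 7325 W (cross-section 2rL).
Total input = 7325 + 12200 = 19520 W.
Radiated: εσ·A_surf·T⁴ with A_surf = 2πrL = 37.49 m².
T⁴ = 19520/(0.95·5.67×10⁻⁸·37.49) = 9.667×10⁹ K⁴.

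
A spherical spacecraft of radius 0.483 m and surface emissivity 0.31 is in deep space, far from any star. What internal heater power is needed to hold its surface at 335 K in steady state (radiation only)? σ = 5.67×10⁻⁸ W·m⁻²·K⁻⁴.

P ≈ 649 W

P = εσ·4πr²·T⁴.
4πr² = 2.932 m²; T⁴ = 1.259×10¹⁰ K⁴.
P = 0.31·5.67×10⁻⁸·2.932·1.259×10¹⁰.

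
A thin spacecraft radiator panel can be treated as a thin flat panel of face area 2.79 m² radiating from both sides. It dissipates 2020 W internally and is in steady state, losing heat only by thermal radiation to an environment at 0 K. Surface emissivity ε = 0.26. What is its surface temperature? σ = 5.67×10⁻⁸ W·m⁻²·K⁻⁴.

T ≈ 396 K

Steady state: internal power = radiated power, P = εσA T⁴.
Radiating area A = 2·2.79 = 5.580 m².
T⁴ = P/(εσA) = 2020/(0.26·5.67×10⁻⁸·5.580) = 2.456×10¹⁰ K⁴.
T = (2.456×10¹⁰)^(1/4).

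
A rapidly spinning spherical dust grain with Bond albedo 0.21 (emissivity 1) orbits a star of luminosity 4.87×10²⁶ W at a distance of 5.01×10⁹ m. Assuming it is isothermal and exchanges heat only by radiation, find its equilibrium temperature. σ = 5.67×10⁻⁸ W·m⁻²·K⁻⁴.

First find the stellar flux at distance d: S = L/(4πd²) = 4.87×10²⁶/(4π·(5.01×10⁹)²) = 1.544×10⁶ W/m².
For an isothermal sphere, absorbed (1−a)S·πr² = emitted σ·4πr²·T⁴, so T⁴ = (1−a)S/(4σ).
T⁴ = 0.790·1.544×10⁶/(4·5.67×10⁻⁸) = 5.378×10¹² K⁴.

T ≈ 1520 K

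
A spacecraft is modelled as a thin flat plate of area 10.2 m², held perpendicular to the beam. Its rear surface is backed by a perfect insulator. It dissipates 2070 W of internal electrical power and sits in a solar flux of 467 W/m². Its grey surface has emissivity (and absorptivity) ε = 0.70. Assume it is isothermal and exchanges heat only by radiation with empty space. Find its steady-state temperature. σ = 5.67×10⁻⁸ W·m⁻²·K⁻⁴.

T ≈ 340 K

At steady state, absorbed solar power + internal power = radiated power.
Absorbed: α·S·A_cross = 0.70·467·10.20 = 3334 W (cross-section A).
Total input = 3334 + 2070 = 5404 W.
Radiated: εσ·A_surf·T⁴ with A_surf = A = 10.20 m².
T⁴ = 5404/(0.70·5.67×10⁻⁸·10.20) = 1.335×10¹⁰ K⁴.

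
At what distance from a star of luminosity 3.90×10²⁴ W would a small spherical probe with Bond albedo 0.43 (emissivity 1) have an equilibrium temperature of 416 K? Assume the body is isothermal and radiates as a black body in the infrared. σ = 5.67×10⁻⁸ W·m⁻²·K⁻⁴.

For an isothermal black-emitting sphere, (1−a)S·πr² = σ·4πr²·T⁴ ⇒ S = 4σT⁴/(1−a).
S = 4·5.67×10⁻⁸·(416)⁴/0.570 = 11920 W/m².
Flux falls as S = L/(4πd²), so d = √(L/(4πS)) = √(3.90×10²⁴/(4π·11920)).

d ≈ 5.10×10⁹ m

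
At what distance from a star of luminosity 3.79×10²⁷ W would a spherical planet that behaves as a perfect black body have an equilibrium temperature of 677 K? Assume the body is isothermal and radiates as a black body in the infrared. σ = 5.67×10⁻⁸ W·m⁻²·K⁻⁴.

For an isothermal black-emitting sphere, (1−a)S·πr² = σ·4πr²·T⁴ ⇒ S = 4σT⁴/(1−a).
S = 4·5.67×10⁻⁸·(677)⁴/1.00 = 47640 W/m².
Flux falls as S = L/(4πd²), so d = √(L/(4πS)) = √(3.79×10²⁷/(4π·47640)).

d ≈ 7.96×10¹⁰ m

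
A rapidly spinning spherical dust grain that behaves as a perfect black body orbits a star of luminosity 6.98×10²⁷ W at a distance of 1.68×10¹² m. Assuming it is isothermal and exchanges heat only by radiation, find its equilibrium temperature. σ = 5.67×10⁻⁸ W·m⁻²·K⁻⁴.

First find the stellar flux at distance d: S = L/(4πd²) = 6.98×10²⁷/(4π·(1.68×10¹²)²) = 196.8 W/m².
For an isothermal sphere, absorbed (1−a)S·πr² = emitted σ·4πr²·T⁴, so T⁴ = (1−a)S/(4σ).
T⁴ = 1.00·196.8/(4·5.67×10⁻⁸) = 8.677×10⁸ K⁴.

T ≈ 172 K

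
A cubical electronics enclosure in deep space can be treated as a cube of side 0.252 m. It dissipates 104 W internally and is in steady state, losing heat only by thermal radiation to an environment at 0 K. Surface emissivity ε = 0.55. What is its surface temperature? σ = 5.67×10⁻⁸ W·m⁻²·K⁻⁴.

T ≈ 306 K

Steady state: internal power = radiated power, P = εσA T⁴.
Radiating area A = 6L² = 0.3810 m².
T⁴ = P/(εσA) = 104/(0.55·5.67×10⁻⁸·0.3810) = 8.753×10⁹ K⁴.
T = (8.753×10⁹)^(1/4).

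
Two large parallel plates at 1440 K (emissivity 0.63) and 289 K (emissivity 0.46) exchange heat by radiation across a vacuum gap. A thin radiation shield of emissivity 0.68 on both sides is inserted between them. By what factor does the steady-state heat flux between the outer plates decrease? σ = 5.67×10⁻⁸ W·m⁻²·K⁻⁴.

factor ≈ 1.70

Without shield: q₀ = σΔ(T⁴)/(1/ε₁+1/ε₂−1) with denominator 2.761.
With shield the two gaps are in series; the resistances add: (1/ε₁+1/ε_s−1)+(1/ε_s+1/ε₂−1) = 2.058+2.645 = 4.702.
Heat-flux ratio q₀/q = 4.702/2.761.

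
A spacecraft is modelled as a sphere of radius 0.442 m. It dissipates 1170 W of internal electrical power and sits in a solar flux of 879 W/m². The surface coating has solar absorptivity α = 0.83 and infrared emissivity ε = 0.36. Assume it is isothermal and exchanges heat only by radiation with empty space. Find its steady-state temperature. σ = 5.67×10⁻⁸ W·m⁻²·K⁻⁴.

At steady state, absorbed solar power + internal power = radiated power.
Absorbed: α·S·A_cross = 0.83·879·0.6138 = 447.8 W (cross-section πr²).
Total input = 447.8 + 1170 = 1618 W.
Radiated: εσ·A_surf·T⁴ with A_surf = 4πr² = 2.455 m².
T⁴ = 1618/(0.36·5.67×10⁻⁸·2.455) = 3.228×10¹⁰ K⁴.

T ≈ 424 K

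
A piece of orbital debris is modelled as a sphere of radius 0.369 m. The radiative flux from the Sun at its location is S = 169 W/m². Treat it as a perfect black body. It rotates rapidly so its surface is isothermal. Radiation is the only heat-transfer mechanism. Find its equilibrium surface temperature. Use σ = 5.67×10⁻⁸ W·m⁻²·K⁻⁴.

T ≈ 165 K

At equilibrium, absorbed power = emitted power.
Absorbing cross-section = πr² = 0.4278 m²; emitting surface = 4πr² = 1.711 m² (ratio 4).
S·A_cross = εσ·A_surf·T⁴  ⇒  T⁴ = S/(4σ).
T⁴ = 1.00·169/(4·5.67×10⁻⁸) = 7.451×10⁸ K⁴.
T = (7.451×10⁸)^(1/4).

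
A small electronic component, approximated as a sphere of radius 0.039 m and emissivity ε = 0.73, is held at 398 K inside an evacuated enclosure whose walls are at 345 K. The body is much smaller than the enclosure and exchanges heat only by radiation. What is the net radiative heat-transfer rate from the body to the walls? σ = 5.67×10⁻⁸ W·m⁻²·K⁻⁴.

For a small grey body in a large enclosure: P_net = εσA(T_body⁴ − T_wall⁴).
A = 4πr² = 0.01911 m²; T_body⁴ − T_wall⁴ = 2.509×10¹⁰ − 1.417×10¹⁰ = 1.092×10¹⁰ K⁴.
|P_net| = 0.73·5.67×10⁻⁸·0.01911·1.092×10¹⁰.

P_net ≈ 8.64 W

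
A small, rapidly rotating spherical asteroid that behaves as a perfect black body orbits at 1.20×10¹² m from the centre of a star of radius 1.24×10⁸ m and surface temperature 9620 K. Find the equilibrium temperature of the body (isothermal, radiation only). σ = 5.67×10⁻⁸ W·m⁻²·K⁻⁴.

The star's surface emits σT_*⁴; at distance d the flux is S = σT_*⁴(R_*/d)².
S = 5.67×10⁻⁸·(9620)⁴·(1.24×10⁸/1.20×10¹²)² = 5.185 W/m².
For an isothermal sphere T⁴ = (1−a)S/(4σ) = 2.286×10⁷ K⁴.

T ≈ 69.1 K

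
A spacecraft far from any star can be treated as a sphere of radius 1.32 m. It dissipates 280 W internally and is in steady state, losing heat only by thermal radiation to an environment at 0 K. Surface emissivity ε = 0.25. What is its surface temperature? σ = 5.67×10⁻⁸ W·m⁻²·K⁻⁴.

Steady state: internal power = radiated power, P = εσA T⁴.
Radiating area A = 4πr² = 21.90 m².
T⁴ = P/(εσA) = 280/(0.25·5.67×10⁻⁸·21.90) = 9.021×10⁸ K⁴.
T = (9.021×10⁸)^(1/4).

T ≈ 173 K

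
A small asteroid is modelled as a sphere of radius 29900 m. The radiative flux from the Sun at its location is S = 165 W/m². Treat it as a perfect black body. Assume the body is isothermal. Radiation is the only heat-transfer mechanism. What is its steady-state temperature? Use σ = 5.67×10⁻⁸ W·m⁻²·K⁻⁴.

At equilibrium, absorbed power = emitted power.
Absorbing cross-section = πr² = 2.809×10⁹ m²; emitting surface = 4πr² = 1.123×10¹⁰ m² (ratio 4).
S·A_cross = εσ·A_surf·T⁴  ⇒  T⁴ = S/(4σ).
T⁴ = 1.00·165/(4·5.67×10⁻⁸) = 7.275×10⁸ K⁴.
T = (7.275×10⁸)^(1/4).

T ≈ 164 K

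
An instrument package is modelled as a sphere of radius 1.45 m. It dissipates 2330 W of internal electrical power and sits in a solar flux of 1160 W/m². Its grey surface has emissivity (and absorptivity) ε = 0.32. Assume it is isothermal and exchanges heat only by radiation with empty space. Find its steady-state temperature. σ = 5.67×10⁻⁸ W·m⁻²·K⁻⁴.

T ≈ 316 K

At steady state, absorbed solar power + internal power = radiated power.
Absorbed: α·S·A_cross = 0.32·1160·6.605 = 2452 W (cross-section πr²).
Total input = 2452 + 2330 = 4782 W.
Radiated: εσ·A_surf·T⁴ with A_surf = 4πr² = 26.42 m².
T⁴ = 4782/(0.32·5.67×10⁻⁸·26.42) = 9.975×10⁹ K⁴.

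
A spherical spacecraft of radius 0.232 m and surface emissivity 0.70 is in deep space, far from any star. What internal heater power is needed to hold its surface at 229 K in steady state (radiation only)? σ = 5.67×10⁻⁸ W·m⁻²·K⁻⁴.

P ≈ 73.8 W

P = εσ·4πr²·T⁴.
4πr² = 0.6764 m²; T⁴ = 2.750×10⁹ K⁴.
P = 0.70·5.67×10⁻⁸·0.6764·2.750×10⁹.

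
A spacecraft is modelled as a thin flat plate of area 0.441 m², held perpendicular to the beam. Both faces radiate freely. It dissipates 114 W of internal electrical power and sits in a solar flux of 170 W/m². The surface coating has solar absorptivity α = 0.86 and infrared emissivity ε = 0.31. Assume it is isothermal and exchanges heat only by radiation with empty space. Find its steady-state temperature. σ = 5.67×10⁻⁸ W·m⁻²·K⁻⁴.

T ≈ 328 K

At steady state, absorbed solar power + internal power = radiated power.
Absorbed: α·S·A_cross = 0.86·170·0.4410 = 64.47 W (cross-section A).
Total input = 64.47 + 114 = 178.5 W.
Radiated: εσ·A_surf·T⁴ with A_surf = 2A = 0.8820 m².
T⁴ = 178.5/(0.31·5.67×10⁻⁸·0.8820) = 1.151×10¹⁰ K⁴.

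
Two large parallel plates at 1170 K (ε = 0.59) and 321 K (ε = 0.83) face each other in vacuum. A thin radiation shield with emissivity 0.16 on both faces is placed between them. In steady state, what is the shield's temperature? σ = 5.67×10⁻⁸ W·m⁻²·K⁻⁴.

In steady state the net flux on the hot side equals that on the cold side.
σ(T₁⁴−T_s⁴)/D₁ = σ(T_s⁴−T₂⁴)/D₂, with D₁ = 1/ε₁+1/ε_s−1 = 6.945, D₂ = 1/ε_s+1/ε₂−1 = 6.455.
Solve for T_s⁴: T_s⁴ = (D₂·T₁⁴ + D₁·T₂⁴)/(D₁+D₂) = 9.082×10¹¹ K⁴.

T_s ≈ 976 K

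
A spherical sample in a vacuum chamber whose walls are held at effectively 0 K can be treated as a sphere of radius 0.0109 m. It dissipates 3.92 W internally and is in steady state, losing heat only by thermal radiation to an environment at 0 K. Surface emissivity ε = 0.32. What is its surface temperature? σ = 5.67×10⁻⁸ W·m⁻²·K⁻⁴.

Steady state: internal power = radiated power, P = εσA T⁴.
Radiating area A = 4πr² = 0.001493 m².
T⁴ = P/(εσA) = 3.92/(0.32·5.67×10⁻⁸·0.001493) = 1.447×10¹¹ K⁴.
T = (1.447×10¹¹)^(1/4).

T ≈ 617 K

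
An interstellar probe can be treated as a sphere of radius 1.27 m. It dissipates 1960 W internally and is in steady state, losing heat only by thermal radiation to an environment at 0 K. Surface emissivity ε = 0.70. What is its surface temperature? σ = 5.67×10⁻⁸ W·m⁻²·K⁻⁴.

Steady state: internal power = radiated power, P = εσA T⁴.
Radiating area A = 4πr² = 20.27 m².
T⁴ = P/(εσA) = 1960/(0.70·5.67×10⁻⁸·20.27) = 2.436×10⁹ K⁴.
T = (2.436×10⁹)^(1/4).

T ≈ 222 K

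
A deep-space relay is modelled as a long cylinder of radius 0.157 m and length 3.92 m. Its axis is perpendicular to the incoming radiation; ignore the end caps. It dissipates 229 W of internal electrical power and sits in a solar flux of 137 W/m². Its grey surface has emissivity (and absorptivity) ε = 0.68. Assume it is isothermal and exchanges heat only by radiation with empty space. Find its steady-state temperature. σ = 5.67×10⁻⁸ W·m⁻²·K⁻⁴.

T ≈ 219 K

At steady state, absorbed solar power + internal power = radiated power.
Absorbed: α·S·A_cross = 0.68·137·1.231 = 114.7 W (cross-section 2rL).
Total input = 114.7 + 229 = 343.7 W.
Radiated: εσ·A_surf·T⁴ with A_surf = 2πrL = 3.867 m².
T⁴ = 343.7/(0.68·5.67×10⁻⁸·3.867) = 2.305×10⁹ K⁴.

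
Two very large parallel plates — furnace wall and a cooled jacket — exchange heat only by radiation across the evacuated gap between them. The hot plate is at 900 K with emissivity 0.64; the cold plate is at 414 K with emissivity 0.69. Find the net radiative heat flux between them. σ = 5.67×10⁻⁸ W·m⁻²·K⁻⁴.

q ≈ 17700 W/m²

For two infinite grey parallel plates, q = σ(T₁⁴ − T₂⁴)/(1/ε₁ + 1/ε₂ − 1).
T₁⁴ − T₂⁴ = 6.561×10¹¹ − 2.938×10¹⁰ = 6.267×10¹¹ K⁴.
1/ε₁ + 1/ε₂ − 1 = 1.562 + 1.449 − 1 = 2.012.
q = 5.67×10⁻⁸ × 6.267×10¹¹ / 2.012.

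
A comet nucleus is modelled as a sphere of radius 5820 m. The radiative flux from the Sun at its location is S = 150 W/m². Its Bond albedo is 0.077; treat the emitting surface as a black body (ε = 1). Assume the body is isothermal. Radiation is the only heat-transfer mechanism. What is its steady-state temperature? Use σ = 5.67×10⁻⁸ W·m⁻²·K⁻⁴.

At equilibrium, absorbed power = emitted power.
Absorbing cross-section = πr² = 1.064×10⁸ m²; emitting surface = 4πr² = 4.257×10⁸ m² (ratio 4).
(1−a)S·A_cross = εσ·A_surf·T⁴  ⇒  T⁴ = (1−a)S/(4σ).
T⁴ = 0.923·150/(4·5.67×10⁻⁸) = 6.104×10⁸ K⁴.
T = (6.104×10⁸)^(1/4).

T ≈ 157 K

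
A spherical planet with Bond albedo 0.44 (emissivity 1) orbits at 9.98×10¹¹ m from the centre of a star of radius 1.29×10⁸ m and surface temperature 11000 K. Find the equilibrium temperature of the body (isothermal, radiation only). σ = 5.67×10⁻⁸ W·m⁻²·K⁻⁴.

T ≈ 76.5 K

The star's surface emits σT_*⁴; at distance d the flux is S = σT_*⁴(R_*/d)².
S = 5.67×10⁻⁸·(11000)⁴·(1.29×10⁸/9.98×10¹¹)² = 13.87 W/m².
For an isothermal sphere T⁴ = (1−a)S/(4σ) = 3.425×10⁷ K⁴.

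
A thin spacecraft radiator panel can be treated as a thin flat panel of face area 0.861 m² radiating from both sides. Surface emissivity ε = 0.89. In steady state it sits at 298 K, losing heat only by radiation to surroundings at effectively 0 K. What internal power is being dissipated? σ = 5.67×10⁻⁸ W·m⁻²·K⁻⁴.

Steady state: P = εσA T⁴.
A = 2·0.861 = 1.722 m²; T⁴ = (298)⁴ = 7.886×10⁹ K⁴.
P = 0.89 × 5.67×10⁻⁸ × 1.722 × 7.886×10⁹.

P ≈ 685 W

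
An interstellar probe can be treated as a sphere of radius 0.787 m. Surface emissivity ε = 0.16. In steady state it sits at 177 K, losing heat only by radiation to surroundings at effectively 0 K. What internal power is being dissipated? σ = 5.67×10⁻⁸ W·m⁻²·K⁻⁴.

Steady state: P = εσA T⁴.
A = 4πr² = 7.783 m²; T⁴ = (177)⁴ = 9.815×10⁸ K⁴.
P = 0.16 × 5.67×10⁻⁸ × 7.783 × 9.815×10⁸.

P ≈ 69.3 W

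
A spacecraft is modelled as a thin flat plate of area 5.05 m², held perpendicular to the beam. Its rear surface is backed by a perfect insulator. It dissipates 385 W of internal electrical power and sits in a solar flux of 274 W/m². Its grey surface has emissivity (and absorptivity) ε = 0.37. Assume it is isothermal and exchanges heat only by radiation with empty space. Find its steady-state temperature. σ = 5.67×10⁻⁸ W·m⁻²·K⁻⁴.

T ≈ 303 K

At steady state, absorbed solar power + internal power = radiated power.
Absorbed: α·S·A_cross = 0.37·274·5.050 = 512.0 W (cross-section A).
Total input = 512.0 + 385 = 897.0 W.
Radiated: εσ·A_surf·T⁴ with A_surf = A = 5.050 m².
T⁴ = 897.0/(0.37·5.67×10⁻⁸·5.050) = 8.466×10⁹ K⁴.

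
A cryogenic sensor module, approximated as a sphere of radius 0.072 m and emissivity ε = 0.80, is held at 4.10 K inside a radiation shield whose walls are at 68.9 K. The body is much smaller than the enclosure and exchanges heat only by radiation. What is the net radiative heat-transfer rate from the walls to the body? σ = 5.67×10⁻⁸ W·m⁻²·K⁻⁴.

For a small grey body in a large enclosure: P_net = εσA(T_body⁴ − T_wall⁴).
A = 4πr² = 0.06514 m²; T_body⁴ − T_wall⁴ = 282.6 − 2.254×10⁷ = -2.254×10⁷ K⁴.
|P_net| = 0.80·5.67×10⁻⁸·0.06514·2.254×10⁷.

P_net ≈ 0.0666 W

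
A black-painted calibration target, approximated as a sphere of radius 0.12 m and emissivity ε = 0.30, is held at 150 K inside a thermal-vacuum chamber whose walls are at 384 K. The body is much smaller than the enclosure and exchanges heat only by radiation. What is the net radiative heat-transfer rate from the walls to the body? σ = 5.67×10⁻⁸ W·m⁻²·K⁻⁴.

For a small grey body in a large enclosure: P_net = εσA(T_body⁴ − T_wall⁴).
A = 4πr² = 0.1810 m²; T_body⁴ − T_wall⁴ = 5.062×10⁸ − 2.174×10¹⁰ = -2.124×10¹⁰ K⁴.
|P_net| = 0.30·5.67×10⁻⁸·0.1810·2.124×10¹⁰.

P_net ≈ 65.4 W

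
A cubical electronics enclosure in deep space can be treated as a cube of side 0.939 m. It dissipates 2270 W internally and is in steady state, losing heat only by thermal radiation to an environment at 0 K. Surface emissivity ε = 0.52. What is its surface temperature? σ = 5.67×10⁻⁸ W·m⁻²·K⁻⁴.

Steady state: internal power = radiated power, P = εσA T⁴.
Radiating area A = 6L² = 5.290 m².
T⁴ = P/(εσA) = 2270/(0.52·5.67×10⁻⁸·5.290) = 1.455×10¹⁰ K⁴.
T = (1.455×10¹⁰)^(1/4).

T ≈ 347 K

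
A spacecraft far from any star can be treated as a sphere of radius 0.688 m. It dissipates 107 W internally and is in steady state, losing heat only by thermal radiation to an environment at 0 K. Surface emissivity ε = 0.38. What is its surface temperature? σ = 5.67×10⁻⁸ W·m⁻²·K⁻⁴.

Steady state: internal power = radiated power, P = εσA T⁴.
Radiating area A = 4πr² = 5.948 m².
T⁴ = P/(εσA) = 107/(0.38·5.67×10⁻⁸·5.948) = 8.349×10⁸ K⁴.
T = (8.349×10⁸)^(1/4).

T ≈ 170 K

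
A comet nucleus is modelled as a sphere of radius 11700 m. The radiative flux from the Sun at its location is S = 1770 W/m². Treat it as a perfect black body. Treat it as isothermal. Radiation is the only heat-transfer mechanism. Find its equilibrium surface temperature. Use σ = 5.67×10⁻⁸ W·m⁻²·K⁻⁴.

At equilibrium, absorbed power = emitted power.
Absorbing cross-section = πr² = 4.301×10⁸ m²; emitting surface = 4πr² = 1.720×10⁹ m² (ratio 4).
S·A_cross = εσ·A_surf·T⁴  ⇒  T⁴ = S/(4σ).
T⁴ = 1.00·1770/(4·5.67×10⁻⁸) = 7.804×10⁹ K⁴.
T = (7.804×10⁹)^(1/4).

T ≈ 297 K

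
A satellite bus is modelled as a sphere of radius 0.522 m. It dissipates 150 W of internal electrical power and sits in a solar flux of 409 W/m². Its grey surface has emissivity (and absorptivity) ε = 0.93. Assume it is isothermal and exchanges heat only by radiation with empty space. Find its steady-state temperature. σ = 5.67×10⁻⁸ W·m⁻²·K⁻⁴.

T ≈ 227 K

At steady state, absorbed solar power + internal power = radiated power.
Absorbed: α·S·A_cross = 0.93·409·0.8560 = 325.6 W (cross-section πr²).
Total input = 325.6 + 150 = 475.6 W.
Radiated: εσ·A_surf·T⁴ with A_surf = 4πr² = 3.424 m².
T⁴ = 475.6/(0.93·5.67×10⁻⁸·3.424) = 2.634×10⁹ K⁴.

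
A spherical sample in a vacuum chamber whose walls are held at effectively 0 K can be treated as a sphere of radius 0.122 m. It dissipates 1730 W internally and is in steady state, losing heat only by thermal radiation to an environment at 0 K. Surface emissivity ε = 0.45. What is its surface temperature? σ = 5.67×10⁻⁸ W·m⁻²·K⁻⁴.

T ≈ 776 K

Steady state: internal power = radiated power, P = εσA T⁴.
Radiating area A = 4πr² = 0.1870 m².
T⁴ = P/(εσA) = 1730/(0.45·5.67×10⁻⁸·0.1870) = 3.625×10¹¹ K⁴.
T = (3.625×10¹¹)^(1/4).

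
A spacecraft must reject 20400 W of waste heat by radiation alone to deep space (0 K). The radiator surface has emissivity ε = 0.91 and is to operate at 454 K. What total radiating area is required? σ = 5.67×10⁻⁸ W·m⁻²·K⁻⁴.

A ≈ 9.31 m²

P = εσA T⁴ ⇒ A = P/(εσT⁴).
T⁴ = 4.248×10¹⁰ K⁴.
A = 20400/(0.91 × 5.67×10⁻⁸ × 4.248×10¹⁰).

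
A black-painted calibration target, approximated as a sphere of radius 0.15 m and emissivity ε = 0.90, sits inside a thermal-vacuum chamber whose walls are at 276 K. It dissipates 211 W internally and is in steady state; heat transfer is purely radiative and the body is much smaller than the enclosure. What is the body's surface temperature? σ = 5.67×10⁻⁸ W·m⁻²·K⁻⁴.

For a small grey body in a large enclosure, net radiated power = εσA(T⁴ − T_w⁴).
Steady state: P = εσA(T⁴ − T_w⁴) with A = 4πr² = 0.2827 m².
T⁴ = P/(εσA) + T_w⁴ = 211/(0.90·5.67×10⁻⁸·0.2827) + (276)⁴
    = 1.462×10¹⁰ + 5.803×10⁹ = 2.043×10¹⁰ K⁴.

T ≈ 378 K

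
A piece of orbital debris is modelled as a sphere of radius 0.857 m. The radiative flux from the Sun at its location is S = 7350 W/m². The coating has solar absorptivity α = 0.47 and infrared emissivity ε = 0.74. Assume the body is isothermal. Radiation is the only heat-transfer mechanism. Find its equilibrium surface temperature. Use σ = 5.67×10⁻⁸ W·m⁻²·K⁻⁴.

At equilibrium, absorbed power = emitted power.
Absorbing cross-section = πr² = 2.307 m²; emitting surface = 4πr² = 9.229 m² (ratio 4).
αS·A_cross = εσ·A_surf·T⁴  ⇒  T⁴ = αS/(ε·4σ).
T⁴ = 0.470·7350/(0.74·4·5.67×10⁻⁸) = 2.058×10¹⁰ K⁴.
T = (2.058×10¹⁰)^(1/4).

T ≈ 379 K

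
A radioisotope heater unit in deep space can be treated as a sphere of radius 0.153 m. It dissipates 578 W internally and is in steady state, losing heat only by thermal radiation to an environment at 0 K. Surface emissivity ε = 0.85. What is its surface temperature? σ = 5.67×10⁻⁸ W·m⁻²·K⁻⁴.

Steady state: internal power = radiated power, P = εσA T⁴.
Radiating area A = 4πr² = 0.2942 m².
T⁴ = P/(εσA) = 578/(0.85·5.67×10⁻⁸·0.2942) = 4.077×10¹⁰ K⁴.
T = (4.077×10¹⁰)^(1/4).

T ≈ 449 K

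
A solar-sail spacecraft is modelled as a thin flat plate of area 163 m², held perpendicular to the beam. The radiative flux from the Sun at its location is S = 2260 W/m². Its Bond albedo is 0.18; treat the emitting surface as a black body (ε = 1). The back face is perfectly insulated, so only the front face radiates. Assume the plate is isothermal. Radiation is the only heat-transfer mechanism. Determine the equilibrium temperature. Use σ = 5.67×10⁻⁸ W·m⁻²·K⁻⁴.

At equilibrium, absorbed power = emitted power.
Absorbing cross-section = A = 163.0 m²; emitting surface = A = 163.0 m² (ratio 1).
(1−a)S·A_cross = εσ·A_surf·T⁴  ⇒  T⁴ = (1−a)S/(1σ).
T⁴ = 0.820·2260/(1·5.67×10⁻⁸) = 3.268×10¹⁰ K⁴.
T = (3.268×10¹⁰)^(1/4).

T ≈ 425 K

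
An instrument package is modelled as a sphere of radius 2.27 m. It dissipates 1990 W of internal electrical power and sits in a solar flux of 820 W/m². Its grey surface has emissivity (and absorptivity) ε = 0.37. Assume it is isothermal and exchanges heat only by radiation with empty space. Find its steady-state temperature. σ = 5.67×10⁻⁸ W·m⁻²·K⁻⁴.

At steady state, absorbed solar power + internal power = radiated power.
Absorbed: α·S·A_cross = 0.37·820·16.19 = 4912 W (cross-section πr²).
Total input = 4912 + 1990 = 6902 W.
Radiated: εσ·A_surf·T⁴ with A_surf = 4πr² = 64.75 m².
T⁴ = 6902/(0.37·5.67×10⁻⁸·64.75) = 5.080×10⁹ K⁴.

T ≈ 267 K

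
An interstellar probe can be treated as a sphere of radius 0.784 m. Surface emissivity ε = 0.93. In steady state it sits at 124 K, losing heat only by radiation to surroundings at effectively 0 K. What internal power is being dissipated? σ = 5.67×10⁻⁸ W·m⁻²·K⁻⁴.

Steady state: P = εσA T⁴.
A = 4πr² = 7.724 m²; T⁴ = (124)⁴ = 2.364×10⁸ K⁴.
P = 0.93 × 5.67×10⁻⁸ × 7.724 × 2.364×10⁸.

P ≈ 96.3 W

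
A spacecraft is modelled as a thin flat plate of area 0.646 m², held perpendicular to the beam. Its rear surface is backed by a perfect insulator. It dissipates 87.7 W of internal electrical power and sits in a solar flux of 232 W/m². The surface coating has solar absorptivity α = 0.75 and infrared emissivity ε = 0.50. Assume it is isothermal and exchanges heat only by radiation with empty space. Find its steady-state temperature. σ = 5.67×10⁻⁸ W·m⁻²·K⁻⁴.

T ≈ 323 K

At steady state, absorbed solar power + internal power = radiated power.
Absorbed: α·S·A_cross = 0.75·232·0.6460 = 112.4 W (cross-section A).
Total input = 112.4 + 87.7 = 200.1 W.
Radiated: εσ·A_surf·T⁴ with A_surf = A = 0.6460 m².
T⁴ = 200.1/(0.50·5.67×10⁻⁸·0.6460) = 1.093×10¹⁰ K⁴.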